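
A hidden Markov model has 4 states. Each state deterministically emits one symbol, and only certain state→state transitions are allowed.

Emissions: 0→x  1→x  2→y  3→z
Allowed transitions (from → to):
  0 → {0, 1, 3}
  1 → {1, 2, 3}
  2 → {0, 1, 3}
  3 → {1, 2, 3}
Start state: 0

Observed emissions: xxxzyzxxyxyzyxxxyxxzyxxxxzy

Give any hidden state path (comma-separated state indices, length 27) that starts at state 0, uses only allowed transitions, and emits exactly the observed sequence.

0,1,1,3,2,3,1,1,2,1,2,3,2,0,0,1,2,0,1,3,2,0,0,0,0,3,2

  t0 'x' -> {0,1}, take 0 (start)
  t1 'x' -> {0,1}, take 1 (0->1 ok)
  t2 'x' -> {0,1}, take 1 (1->1 ok)
  t3 'z' -> {3}, take 3 (1->3 ok)
  t4 'y' -> {2}, take 2 (3->2 ok)
  t5 'z' -> {3}, take 3 (2->3 ok)
  t6 'x' -> {0,1}, take 1 (3->1 ok)
  t7 'x' -> {0,1}, take 1 (1->1 ok)
  t8 'y' -> {2}, take 2 (1->2 ok)
  t9 'x' -> {0,1}, take 1 (2->1 ok)
  t10 'y' -> {2}, take 2 (1->2 ok)
  t11 'z' -> {3}, take 3 (2->3 ok)
  t12 'y' -> {2}, take 2 (3->2 ok)
  t13 'x' -> {0,1}, take 0 (2->0 ok)
  t14 'x' -> {0,1}, take 0 (0->0 ok)
  t15 'x' -> {0,1}, take 1 (0->1 ok)
  t16 'y' -> {2}, take 2 (1->2 ok)
  t17 'x' -> {0,1}, take 0 (2->0 ok)
  t18 'x' -> {0,1}, take 1 (0->1 ok)
  t19 'z' -> {3}, take 3 (1->3 ok)
  t20 'y' -> {2}, take 2 (3->2 ok)
  t21 'x' -> {0,1}, take 0 (2->0 ok)
  t22 'x' -> {0,1}, take 0 (0->0 ok)
  t23 'x' -> {0,1}, take 0 (0->0 ok)
  t24 'x' -> {0,1}, take 0 (0->0 ok)
  t25 'z' -> {3}, take 3 (0->3 ok)
  t26 'y' -> {2}, take 2 (3->2 ok)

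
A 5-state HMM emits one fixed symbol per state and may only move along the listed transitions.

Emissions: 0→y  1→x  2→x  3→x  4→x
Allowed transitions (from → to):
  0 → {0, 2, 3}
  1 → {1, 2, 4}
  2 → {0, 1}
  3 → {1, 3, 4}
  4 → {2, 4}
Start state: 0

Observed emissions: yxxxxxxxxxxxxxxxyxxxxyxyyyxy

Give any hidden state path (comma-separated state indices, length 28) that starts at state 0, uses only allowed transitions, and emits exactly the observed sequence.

  0: obs=y cand={0} pick 0 [start]
  1: obs=x cand={1,2,3,4} pick 3 [0->3 ok]
  2: obs=x cand={1,2,3,4} pick 3 [3->3 ok]
  3: obs=x cand={1,2,3,4} pick 1 [3->1 ok]
  4: obs=x cand={1,2,3,4} pick 4 [1->4 ok]
  5: obs=x cand={1,2,3,4} pick 4 [4->4 ok]
  6: obs=x cand={1,2,3,4} pick 2 [4->2 ok]
  7: obs=x cand={1,2,3,4} pick 1 [2->1 ok]
  8: obs=x cand={1,2,3,4} pick 4 [1->4 ok]
  9: obs=x cand={1,2,3,4} pick 2 [4->2 ok]
  10: obs=x cand={1,2,3,4} pick 1 [2->1 ok]
  11: obs=x cand={1,2,3,4} pick 2 [1->2 ok]
  12: obs=x cand={1,2,3,4} pick 1 [2->1 ok]
  13: obs=x cand={1,2,3,4} pick 4 [1->4 ok]
  14: obs=x cand={1,2,3,4} pick 4 [4->4 ok]
  15: obs=x cand={1,2,3,4} pick 2 [4->2 ok]
  16: obs=y cand={0} pick 0 [2->0 ok]
  17: obs=x cand={1,2,3,4} pick 2 [0->2 ok]
  18: obs=x cand={1,2,3,4} pick 1 [2->1 ok]
  19: obs=x cand={1,2,3,4} pick 4 [1->4 ok]
  20: obs=x cand={1,2,3,4} pick 2 [4->2 ok]
  21: obs=y cand={0} pick 0 [2->0 ok]
  22: obs=x cand={1,2,3,4} pick 2 [0->2 ok]
  23: obs=y cand={0} pick 0 [2->0 ok]
  24: obs=y cand={0} pick 0 [0->0 ok]
  25: obs=y cand={0} pick 0 [0->0 ok]
  26: obs=x cand={1,2,3,4} pick 2 [0->2 ok]
  27: obs=y cand={0} pick 0 [2->0 ok]

0,3,3,1,4,4,2,1,4,2,1,2,1,4,4,2,0,2,1,4,2,0,2,0,0,0,2,0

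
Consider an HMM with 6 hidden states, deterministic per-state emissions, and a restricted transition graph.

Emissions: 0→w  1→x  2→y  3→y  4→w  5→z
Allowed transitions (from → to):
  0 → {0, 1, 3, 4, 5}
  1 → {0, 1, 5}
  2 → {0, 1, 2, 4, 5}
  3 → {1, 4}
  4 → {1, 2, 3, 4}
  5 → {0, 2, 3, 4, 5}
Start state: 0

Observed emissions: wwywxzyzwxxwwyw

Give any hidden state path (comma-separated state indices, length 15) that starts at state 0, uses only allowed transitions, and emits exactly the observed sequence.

0,4,3,4,1,5,2,5,4,1,1,0,4,3,4

  t0 'w' -> {0,4}, take 0 (start)
  t1 'w' -> {0,4}, take 4 (0->4 ok)
  t2 'y' -> {2,3}, take 3 (4->3 ok)
  t3 'w' -> {0,4}, take 4 (3->4 ok)
  t4 'x' -> {1}, take 1 (4->1 ok)
  t5 'z' -> {5}, take 5 (1->5 ok)
  t6 'y' -> {2,3}, take 2 (5->2 ok)
  t7 'z' -> {5}, take 5 (2->5 ok)
  t8 'w' -> {0,4}, take 4 (5->4 ok)
  t9 'x' -> {1}, take 1 (4->1 ok)
  t10 'x' -> {1}, take 1 (1->1 ok)
  t11 'w' -> {0,4}, take 0 (1->0 ok)
  t12 'w' -> {0,4}, take 4 (0->4 ok)
  t13 'y' -> {2,3}, take 3 (4->3 ok)
  t14 'w' -> {0,4}, take 4 (3->4 ok)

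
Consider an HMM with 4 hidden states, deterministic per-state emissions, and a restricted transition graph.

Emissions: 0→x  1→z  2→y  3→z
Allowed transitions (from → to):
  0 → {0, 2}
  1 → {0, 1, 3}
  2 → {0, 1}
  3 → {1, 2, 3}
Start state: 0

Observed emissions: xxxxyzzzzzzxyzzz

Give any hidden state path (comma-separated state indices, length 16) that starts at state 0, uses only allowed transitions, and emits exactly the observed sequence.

  t0 'x' -> {0}, take 0 (start)
  t1 'x' -> {0}, take 0 (0->0 ok)
  t2 'x' -> {0}, take 0 (0->0 ok)
  t3 'x' -> {0}, take 0 (0->0 ok)
  t4 'y' -> {2}, take 2 (0->2 ok)
  t5 'z' -> {1,3}, take 1 (2->1 ok)
  t6 'z' -> {1,3}, take 1 (1->1 ok)
  t7 'z' -> {1,3}, take 1 (1->1 ok)
  t8 'z' -> {1,3}, take 3 (1->3 ok)
  t9 'z' -> {1,3}, take 1 (3->1 ok)
  t10 'z' -> {1,3}, take 1 (1->1 ok)
  t11 'x' -> {0}, take 0 (1->0 ok)
  t12 'y' -> {2}, take 2 (0->2 ok)
  t13 'z' -> {1,3}, take 1 (2->1 ok)
  t14 'z' -> {1,3}, take 3 (1->3 ok)
  t15 'z' -> {1,3}, take 1 (3->1 ok)

0,0,0,0,2,1,1,1,3,1,1,0,2,1,3,1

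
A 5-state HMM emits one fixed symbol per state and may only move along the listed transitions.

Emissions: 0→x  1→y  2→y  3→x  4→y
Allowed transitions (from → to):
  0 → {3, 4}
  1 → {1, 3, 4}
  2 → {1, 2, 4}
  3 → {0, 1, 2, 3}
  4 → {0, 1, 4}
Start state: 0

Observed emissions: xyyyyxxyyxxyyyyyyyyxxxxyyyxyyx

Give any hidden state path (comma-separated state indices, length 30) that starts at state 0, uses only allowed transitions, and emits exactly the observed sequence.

  [0] x  {0,3}  => 0  start
  [1] y  {1,2,4}  => 4  0->4 ok
  [2] y  {1,2,4}  => 4  4->4 ok
  [3] y  {1,2,4}  => 4  4->4 ok
  [4] y  {1,2,4}  => 1  4->1 ok
  [5] x  {0,3}  => 3  1->3 ok
  [6] x  {0,3}  => 3  3->3 ok
  [7] y  {1,2,4}  => 2  3->2 ok
  [8] y  {1,2,4}  => 1  2->1 ok
  [9] x  {0,3}  => 3  1->3 ok
  [10] x  {0,3}  => 3  3->3 ok
  [11] y  {1,2,4}  => 2  3->2 ok
  [12] y  {1,2,4}  => 2  2->2 ok
  [13] y  {1,2,4}  => 2  2->2 ok
  [14] y  {1,2,4}  => 4  2->4 ok
  [15] y  {1,2,4}  => 4  4->4 ok
  [16] y  {1,2,4}  => 1  4->1 ok
  [17] y  {1,2,4}  => 4  1->4 ok
  [18] y  {1,2,4}  => 4  4->4 ok
  [19] x  {0,3}  => 0  4->0 ok
  [20] x  {0,3}  => 3  0->3 ok
  [21] x  {0,3}  => 3  3->3 ok
  [22] x  {0,3}  => 3  3->3 ok
  [23] y  {1,2,4}  => 1  3->1 ok
  [24] y  {1,2,4}  => 1  1->1 ok
  [25] y  {1,2,4}  => 1  1->1 ok
  [26] x  {0,3}  => 3  1->3 ok
  [27] y  {1,2,4}  => 1  3->1 ok
  [28] y  {1,2,4}  => 1  1->1 ok
  [29] x  {0,3}  => 3  1->3 ok

0,4,4,4,1,3,3,2,1,3,3,2,2,2,4,4,1,4,4,0,3,3,3,1,1,1,3,1,1,3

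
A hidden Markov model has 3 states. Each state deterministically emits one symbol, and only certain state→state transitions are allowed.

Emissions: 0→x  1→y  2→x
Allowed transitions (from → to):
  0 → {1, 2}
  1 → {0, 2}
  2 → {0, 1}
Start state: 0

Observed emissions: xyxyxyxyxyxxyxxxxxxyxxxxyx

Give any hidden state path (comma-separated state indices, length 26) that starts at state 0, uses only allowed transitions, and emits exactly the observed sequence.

  pos 0: x in {0,2}, choose 0; start
  pos 1: y in {1}, choose 1; 0->1 ok
  pos 2: x in {0,2}, choose 0; 1->0 ok
  pos 3: y in {1}, choose 1; 0->1 ok
  pos 4: x in {0,2}, choose 0; 1->0 ok
  pos 5: y in {1}, choose 1; 0->1 ok
  pos 6: x in {0,2}, choose 2; 1->2 ok
  pos 7: y in {1}, choose 1; 2->1 ok
  pos 8: x in {0,2}, choose 2; 1->2 ok
  pos 9: y in {1}, choose 1; 2->1 ok
  pos 10: x in {0,2}, choose 0; 1->0 ok
  pos 11: x in {0,2}, choose 2; 0->2 ok
  pos 12: y in {1}, choose 1; 2->1 ok
  pos 13: x in {0,2}, choose 0; 1->0 ok
  pos 14: x in {0,2}, choose 2; 0->2 ok
  pos 15: x in {0,2}, choose 0; 2->0 ok
  pos 16: x in {0,2}, choose 2; 0->2 ok
  pos 17: x in {0,2}, choose 0; 2->0 ok
  pos 18: x in {0,2}, choose 2; 0->2 ok
  pos 19: y in {1}, choose 1; 2->1 ok
  pos 20: x in {0,2}, choose 0; 1->0 ok
  pos 21: x in {0,2}, choose 2; 0->2 ok
  pos 22: x in {0,2}, choose 0; 2->0 ok
  pos 23: x in {0,2}, choose 2; 0->2 ok
  pos 24: y in {1}, choose 1; 2->1 ok
  pos 25: x in {0,2}, choose 0; 1->0 ok

0,1,0,1,0,1,2,1,2,1,0,2,1,0,2,0,2,0,2,1,0,2,0,2,1,0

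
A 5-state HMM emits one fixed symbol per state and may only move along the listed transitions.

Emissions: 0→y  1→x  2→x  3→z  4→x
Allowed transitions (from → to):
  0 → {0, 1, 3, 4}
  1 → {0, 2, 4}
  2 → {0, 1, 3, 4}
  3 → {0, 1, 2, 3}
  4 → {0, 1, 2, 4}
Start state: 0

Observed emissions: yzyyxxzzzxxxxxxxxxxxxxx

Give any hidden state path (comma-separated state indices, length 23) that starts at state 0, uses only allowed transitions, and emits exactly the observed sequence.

  pos 0: y in {0}, choose 0; start
  pos 1: z in {3}, choose 3; 0->3 ok
  pos 2: y in {0}, choose 0; 3->0 ok
  pos 3: y in {0}, choose 0; 0->0 ok
  pos 4: x in {1,2,4}, choose 1; 0->1 ok
  pos 5: x in {1,2,4}, choose 2; 1->2 ok
  pos 6: z in {3}, choose 3; 2->3 ok
  pos 7: z in {3}, choose 3; 3->3 ok
  pos 8: z in {3}, choose 3; 3->3 ok
  pos 9: x in {1,2,4}, choose 1; 3->1 ok
  pos 10: x in {1,2,4}, choose 2; 1->2 ok
  pos 11: x in {1,2,4}, choose 1; 2->1 ok
  pos 12: x in {1,2,4}, choose 2; 1->2 ok
  pos 13: x in {1,2,4}, choose 1; 2->1 ok
  pos 14: x in {1,2,4}, choose 2; 1->2 ok
  pos 15: x in {1,2,4}, choose 4; 2->4 ok
  pos 16: x in {1,2,4}, choose 2; 4->2 ok
  pos 17: x in {1,2,4}, choose 4; 2->4 ok
  pos 18: x in {1,2,4}, choose 4; 4->4 ok
  pos 19: x in {1,2,4}, choose 4; 4->4 ok
  pos 20: x in {1,2,4}, choose 2; 4->2 ok
  pos 21: x in {1,2,4}, choose 1; 2->1 ok
  pos 22: x in {1,2,4}, choose 4; 1->4 ok

0,3,0,0,1,2,3,3,3,1,2,1,2,1,2,4,2,4,4,4,2,1,4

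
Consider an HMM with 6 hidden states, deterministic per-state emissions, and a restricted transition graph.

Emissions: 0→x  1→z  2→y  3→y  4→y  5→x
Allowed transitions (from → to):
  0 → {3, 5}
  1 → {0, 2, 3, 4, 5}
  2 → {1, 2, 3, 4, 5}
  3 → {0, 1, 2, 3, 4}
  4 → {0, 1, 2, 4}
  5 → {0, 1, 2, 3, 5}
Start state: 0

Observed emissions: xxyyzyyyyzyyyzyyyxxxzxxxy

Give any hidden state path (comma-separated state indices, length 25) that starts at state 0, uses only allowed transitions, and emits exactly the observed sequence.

0,5,2,3,1,2,4,2,3,1,2,4,2,1,3,3,3,0,5,5,1,0,5,0,3

  0: obs=x cand={0,5} pick 0 [start]
  1: obs=x cand={0,5} pick 5 [0->5 ok]
  2: obs=y cand={2,3,4} pick 2 [5->2 ok]
  3: obs=y cand={2,3,4} pick 3 [2->3 ok]
  4: obs=z cand={1} pick 1 [3->1 ok]
  5: obs=y cand={2,3,4} pick 2 [1->2 ok]
  6: obs=y cand={2,3,4} pick 4 [2->4 ok]
  7: obs=y cand={2,3,4} pick 2 [4->2 ok]
  8: obs=y cand={2,3,4} pick 3 [2->3 ok]
  9: obs=z cand={1} pick 1 [3->1 ok]
  10: obs=y cand={2,3,4} pick 2 [1->2 ok]
  11: obs=y cand={2,3,4} pick 4 [2->4 ok]
  12: obs=y cand={2,3,4} pick 2 [4->2 ok]
  13: obs=z cand={1} pick 1 [2->1 ok]
  14: obs=y cand={2,3,4} pick 3 [1->3 ok]
  15: obs=y cand={2,3,4} pick 3 [3->3 ok]
  16: obs=y cand={2,3,4} pick 3 [3->3 ok]
  17: obs=x cand={0,5} pick 0 [3->0 ok]
  18: obs=x cand={0,5} pick 5 [0->5 ok]
  19: obs=x cand={0,5} pick 5 [5->5 ok]
  20: obs=z cand={1} pick 1 [5->1 ok]
  21: obs=x cand={0,5} pick 0 [1->0 ok]
  22: obs=x cand={0,5} pick 5 [0->5 ok]
  23: obs=x cand={0,5} pick 0 [5->0 ok]
  24: obs=y cand={2,3,4} pick 3 [0->3 ok]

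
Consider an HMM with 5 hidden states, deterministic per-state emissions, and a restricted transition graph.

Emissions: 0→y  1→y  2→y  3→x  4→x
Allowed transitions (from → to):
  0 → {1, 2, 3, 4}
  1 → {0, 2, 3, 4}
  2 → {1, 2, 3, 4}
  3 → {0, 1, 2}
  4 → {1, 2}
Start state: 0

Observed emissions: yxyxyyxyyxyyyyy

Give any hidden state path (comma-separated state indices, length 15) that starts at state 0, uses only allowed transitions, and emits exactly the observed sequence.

0,4,1,4,1,0,4,2,1,4,2,2,1,0,2

  [0] y  {0,1,2}  => 0  start
  [1] x  {3,4}  => 4  0->4 ok
  [2] y  {0,1,2}  => 1  4->1 ok
  [3] x  {3,4}  => 4  1->4 ok
  [4] y  {0,1,2}  => 1  4->1 ok
  [5] y  {0,1,2}  => 0  1->0 ok
  [6] x  {3,4}  => 4  0->4 ok
  [7] y  {0,1,2}  => 2  4->2 ok
  [8] y  {0,1,2}  => 1  2->1 ok
  [9] x  {3,4}  => 4  1->4 ok
  [10] y  {0,1,2}  => 2  4->2 ok
  [11] y  {0,1,2}  => 2  2->2 ok
  [12] y  {0,1,2}  => 1  2->1 ok
  [13] y  {0,1,2}  => 0  1->0 ok
  [14] y  {0,1,2}  => 2  0->2 ok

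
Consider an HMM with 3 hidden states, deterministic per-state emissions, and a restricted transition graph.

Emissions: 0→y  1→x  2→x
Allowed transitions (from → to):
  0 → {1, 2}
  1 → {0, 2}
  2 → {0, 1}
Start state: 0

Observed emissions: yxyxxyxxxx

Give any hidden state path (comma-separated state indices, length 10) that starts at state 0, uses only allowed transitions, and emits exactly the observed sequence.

0,1,0,2,1,0,1,2,1,2

  0: obs=y cand={0} pick 0 [start]
  1: obs=x cand={1,2} pick 1 [0->1 ok]
  2: obs=y cand={0} pick 0 [1->0 ok]
  3: obs=x cand={1,2} pick 2 [0->2 ok]
  4: obs=x cand={1,2} pick 1 [2->1 ok]
  5: obs=y cand={0} pick 0 [1->0 ok]
  6: obs=x cand={1,2} pick 1 [0->1 ok]
  7: obs=x cand={1,2} pick 2 [1->2 ok]
  8: obs=x cand={1,2} pick 1 [2->1 ok]
  9: obs=x cand={1,2} pick 2 [1->2 ok]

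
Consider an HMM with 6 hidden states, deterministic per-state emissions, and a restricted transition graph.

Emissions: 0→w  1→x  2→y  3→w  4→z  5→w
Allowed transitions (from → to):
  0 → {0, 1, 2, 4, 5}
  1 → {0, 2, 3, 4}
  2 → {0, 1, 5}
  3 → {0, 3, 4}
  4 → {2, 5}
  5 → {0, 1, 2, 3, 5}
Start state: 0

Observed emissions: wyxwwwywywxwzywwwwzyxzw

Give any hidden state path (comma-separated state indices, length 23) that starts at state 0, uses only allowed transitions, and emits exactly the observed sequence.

0,2,1,3,0,0,2,0,2,5,1,3,4,2,5,5,3,0,4,2,1,4,5

  0: obs=w cand={0,3,5} pick 0 [start]
  1: obs=y cand={2} pick 2 [0->2 ok]
  2: obs=x cand={1} pick 1 [2->1 ok]
  3: obs=w cand={0,3,5} pick 3 [1->3 ok]
  4: obs=w cand={0,3,5} pick 0 [3->0 ok]
  5: obs=w cand={0,3,5} pick 0 [0->0 ok]
  6: obs=y cand={2} pick 2 [0->2 ok]
  7: obs=w cand={0,3,5} pick 0 [2->0 ok]
  8: obs=y cand={2} pick 2 [0->2 ok]
  9: obs=w cand={0,3,5} pick 5 [2->5 ok]
  10: obs=x cand={1} pick 1 [5->1 ok]
  11: obs=w cand={0,3,5} pick 3 [1->3 ok]
  12: obs=z cand={4} pick 4 [3->4 ok]
  13: obs=y cand={2} pick 2 [4->2 ok]
  14: obs=w cand={0,3,5} pick 5 [2->5 ok]
  15: obs=w cand={0,3,5} pick 5 [5->5 ok]
  16: obs=w cand={0,3,5} pick 3 [5->3 ok]
  17: obs=w cand={0,3,5} pick 0 [3->0 ok]
  18: obs=z cand={4} pick 4 [0->4 ok]
  19: obs=y cand={2} pick 2 [4->2 ok]
  20: obs=x cand={1} pick 1 [2->1 ok]
  21: obs=z cand={4} pick 4 [1->4 ok]
  22: obs=w cand={0,3,5} pick 5 [4->5 ok]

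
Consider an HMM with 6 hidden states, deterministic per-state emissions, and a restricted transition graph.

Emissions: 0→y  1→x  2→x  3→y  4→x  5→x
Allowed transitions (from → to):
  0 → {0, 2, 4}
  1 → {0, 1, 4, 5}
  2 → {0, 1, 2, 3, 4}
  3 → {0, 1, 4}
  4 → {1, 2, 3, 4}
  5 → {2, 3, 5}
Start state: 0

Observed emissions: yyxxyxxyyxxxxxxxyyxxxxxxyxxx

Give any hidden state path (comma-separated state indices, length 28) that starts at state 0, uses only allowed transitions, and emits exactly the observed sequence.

0,0,2,4,3,4,1,0,0,2,4,4,4,1,4,2,0,0,4,2,2,2,2,2,0,4,4,4

  0: obs=y cand={0,3} pick 0 [start]
  1: obs=y cand={0,3} pick 0 [0->0 ok]
  2: obs=x cand={1,2,4,5} pick 2 [0->2 ok]
  3: obs=x cand={1,2,4,5} pick 4 [2->4 ok]
  4: obs=y cand={0,3} pick 3 [4->3 ok]
  5: obs=x cand={1,2,4,5} pick 4 [3->4 ok]
  6: obs=x cand={1,2,4,5} pick 1 [4->1 ok]
  7: obs=y cand={0,3} pick 0 [1->0 ok]
  8: obs=y cand={0,3} pick 0 [0->0 ok]
  9: obs=x cand={1,2,4,5} pick 2 [0->2 ok]
  10: obs=x cand={1,2,4,5} pick 4 [2->4 ok]
  11: obs=x cand={1,2,4,5} pick 4 [4->4 ok]
  12: obs=x cand={1,2,4,5} pick 4 [4->4 ok]
  13: obs=x cand={1,2,4,5} pick 1 [4->1 ok]
  14: obs=x cand={1,2,4,5} pick 4 [1->4 ok]
  15: obs=x cand={1,2,4,5} pick 2 [4->2 ok]
  16: obs=y cand={0,3} pick 0 [2->0 ok]
  17: obs=y cand={0,3} pick 0 [0->0 ok]
  18: obs=x cand={1,2,4,5} pick 4 [0->4 ok]
  19: obs=x cand={1,2,4,5} pick 2 [4->2 ok]
  20: obs=x cand={1,2,4,5} pick 2 [2->2 ok]
  21: obs=x cand={1,2,4,5} pick 2 [2->2 ok]
  22: obs=x cand={1,2,4,5} pick 2 [2->2 ok]
  23: obs=x cand={1,2,4,5} pick 2 [2->2 ok]
  24: obs=y cand={0,3} pick 0 [2->0 ok]
  25: obs=x cand={1,2,4,5} pick 4 [0->4 ok]
  26: obs=x cand={1,2,4,5} pick 4 [4->4 ok]
  27: obs=x cand={1,2,4,5} pick 4 [4->4 ok]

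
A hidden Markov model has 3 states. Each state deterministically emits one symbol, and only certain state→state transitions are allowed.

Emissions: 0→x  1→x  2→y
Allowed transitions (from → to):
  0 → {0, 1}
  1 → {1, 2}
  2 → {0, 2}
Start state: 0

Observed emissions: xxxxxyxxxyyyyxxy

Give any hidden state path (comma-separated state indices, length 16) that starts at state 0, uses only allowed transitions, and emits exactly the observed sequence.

0,0,0,0,1,2,0,0,1,2,2,2,2,0,1,2

  t0 'x' -> {0,1}, take 0 (start)
  t1 'x' -> {0,1}, take 0 (0->0 ok)
  t2 'x' -> {0,1}, take 0 (0->0 ok)
  t3 'x' -> {0,1}, take 0 (0->0 ok)
  t4 'x' -> {0,1}, take 1 (0->1 ok)
  t5 'y' -> {2}, take 2 (1->2 ok)
  t6 'x' -> {0,1}, take 0 (2->0 ok)
  t7 'x' -> {0,1}, take 0 (0->0 ok)
  t8 'x' -> {0,1}, take 1 (0->1 ok)
  t9 'y' -> {2}, take 2 (1->2 ok)
  t10 'y' -> {2}, take 2 (2->2 ok)
  t11 'y' -> {2}, take 2 (2->2 ok)
  t12 'y' -> {2}, take 2 (2->2 ok)
  t13 'x' -> {0,1}, take 0 (2->0 ok)
  t14 'x' -> {0,1}, take 1 (0->1 ok)
  t15 'y' -> {2}, take 2 (1->2 ok)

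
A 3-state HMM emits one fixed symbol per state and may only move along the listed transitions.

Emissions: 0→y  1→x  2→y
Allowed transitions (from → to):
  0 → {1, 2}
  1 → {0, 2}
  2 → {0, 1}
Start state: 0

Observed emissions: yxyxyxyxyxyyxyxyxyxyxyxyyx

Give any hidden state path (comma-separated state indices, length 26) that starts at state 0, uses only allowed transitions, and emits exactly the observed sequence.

  pos 0: y in {0,2}, choose 0; start
  pos 1: x in {1}, choose 1; 0->1 ok
  pos 2: y in {0,2}, choose 2; 1->2 ok
  pos 3: x in {1}, choose 1; 2->1 ok
  pos 4: y in {0,2}, choose 2; 1->2 ok
  pos 5: x in {1}, choose 1; 2->1 ok
  pos 6: y in {0,2}, choose 0; 1->0 ok
  pos 7: x in {1}, choose 1; 0->1 ok
  pos 8: y in {0,2}, choose 2; 1->2 ok
  pos 9: x in {1}, choose 1; 2->1 ok
  pos 10: y in {0,2}, choose 2; 1->2 ok
  pos 11: y in {0,2}, choose 0; 2->0 ok
  pos 12: x in {1}, choose 1; 0->1 ok
  pos 13: y in {0,2}, choose 0; 1->0 ok
  pos 14: x in {1}, choose 1; 0->1 ok
  pos 15: y in {0,2}, choose 2; 1->2 ok
  pos 16: x in {1}, choose 1; 2->1 ok
  pos 17: y in {0,2}, choose 2; 1->2 ok
  pos 18: x in {1}, choose 1; 2->1 ok
  pos 19: y in {0,2}, choose 2; 1->2 ok
  pos 20: x in {1}, choose 1; 2->1 ok
  pos 21: y in {0,2}, choose 0; 1->0 ok
  pos 22: x in {1}, choose 1; 0->1 ok
  pos 23: y in {0,2}, choose 2; 1->2 ok
  pos 24: y in {0,2}, choose 0; 2->0 ok
  pos 25: x in {1}, choose 1; 0->1 ok

0,1,2,1,2,1,0,1,2,1,2,0,1,0,1,2,1,2,1,2,1,0,1,2,0,1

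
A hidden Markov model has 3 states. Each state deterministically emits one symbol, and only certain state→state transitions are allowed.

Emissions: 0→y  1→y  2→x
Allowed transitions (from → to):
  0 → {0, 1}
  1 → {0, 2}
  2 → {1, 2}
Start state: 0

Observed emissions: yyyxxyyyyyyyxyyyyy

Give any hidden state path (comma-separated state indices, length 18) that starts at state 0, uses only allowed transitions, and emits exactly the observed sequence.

  t0 'y' -> {0,1}, take 0 (start)
  t1 'y' -> {0,1}, take 0 (0->0 ok)
  t2 'y' -> {0,1}, take 1 (0->1 ok)
  t3 'x' -> {2}, take 2 (1->2 ok)
  t4 'x' -> {2}, take 2 (2->2 ok)
  t5 'y' -> {0,1}, take 1 (2->1 ok)
  t6 'y' -> {0,1}, take 0 (1->0 ok)
  t7 'y' -> {0,1}, take 0 (0->0 ok)
  t8 'y' -> {0,1}, take 1 (0->1 ok)
  t9 'y' -> {0,1}, take 0 (1->0 ok)
  t10 'y' -> {0,1}, take 0 (0->0 ok)
  t11 'y' -> {0,1}, take 1 (0->1 ok)
  t12 'x' -> {2}, take 2 (1->2 ok)
  t13 'y' -> {0,1}, take 1 (2->1 ok)
  t14 'y' -> {0,1}, take 0 (1->0 ok)
  t15 'y' -> {0,1}, take 0 (0->0 ok)
  t16 'y' -> {0,1}, take 1 (0->1 ok)
  t17 'y' -> {0,1}, take 0 (1->0 ok)

0,0,1,2,2,1,0,0,1,0,0,1,2,1,0,0,1,0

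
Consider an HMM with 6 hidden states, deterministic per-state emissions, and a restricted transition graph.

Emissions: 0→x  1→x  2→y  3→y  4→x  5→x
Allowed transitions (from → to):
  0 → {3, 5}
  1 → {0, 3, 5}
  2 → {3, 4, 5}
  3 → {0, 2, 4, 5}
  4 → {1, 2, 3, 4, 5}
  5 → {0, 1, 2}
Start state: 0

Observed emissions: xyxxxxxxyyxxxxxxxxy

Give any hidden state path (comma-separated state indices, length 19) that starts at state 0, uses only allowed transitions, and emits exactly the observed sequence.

  [0] x  {0,1,4,5}  => 0  start
  [1] y  {2,3}  => 3  0->3 ok
  [2] x  {0,1,4,5}  => 4  3->4 ok
  [3] x  {0,1,4,5}  => 4  4->4 ok
  [4] x  {0,1,4,5}  => 5  4->5 ok
  [5] x  {0,1,4,5}  => 1  5->1 ok
  [6] x  {0,1,4,5}  => 5  1->5 ok
  [7] x  {0,1,4,5}  => 1  5->1 ok
  [8] y  {2,3}  => 3  1->3 ok
  [9] y  {2,3}  => 2  3->2 ok
  [10] x  {0,1,4,5}  => 5  2->5 ok
  [11] x  {0,1,4,5}  => 0  5->0 ok
  [12] x  {0,1,4,5}  => 5  0->5 ok
  [13] x  {0,1,4,5}  => 0  5->0 ok
  [14] x  {0,1,4,5}  => 5  0->5 ok
  [15] x  {0,1,4,5}  => 1  5->1 ok
  [16] x  {0,1,4,5}  => 0  1->0 ok
  [17] x  {0,1,4,5}  => 5  0->5 ok
  [18] y  {2,3}  => 2  5->2 ok

0,3,4,4,5,1,5,1,3,2,5,0,5,0,5,1,0,5,2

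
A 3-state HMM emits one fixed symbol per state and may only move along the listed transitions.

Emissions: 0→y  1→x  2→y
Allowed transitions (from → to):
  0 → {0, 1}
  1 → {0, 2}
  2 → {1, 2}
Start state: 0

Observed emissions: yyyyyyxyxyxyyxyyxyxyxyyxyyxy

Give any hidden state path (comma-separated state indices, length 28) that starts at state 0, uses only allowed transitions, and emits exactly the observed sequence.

  pos 0: y in {0,2}, choose 0; start
  pos 1: y in {0,2}, choose 0; 0->0 ok
  pos 2: y in {0,2}, choose 0; 0->0 ok
  pos 3: y in {0,2}, choose 0; 0->0 ok
  pos 4: y in {0,2}, choose 0; 0->0 ok
  pos 5: y in {0,2}, choose 0; 0->0 ok
  pos 6: x in {1}, choose 1; 0->1 ok
  pos 7: y in {0,2}, choose 2; 1->2 ok
  pos 8: x in {1}, choose 1; 2->1 ok
  pos 9: y in {0,2}, choose 0; 1->0 ok
  pos 10: x in {1}, choose 1; 0->1 ok
  pos 11: y in {0,2}, choose 2; 1->2 ok
  pos 12: y in {0,2}, choose 2; 2->2 ok
  pos 13: x in {1}, choose 1; 2->1 ok
  pos 14: y in {0,2}, choose 0; 1->0 ok
  pos 15: y in {0,2}, choose 0; 0->0 ok
  pos 16: x in {1}, choose 1; 0->1 ok
  pos 17: y in {0,2}, choose 2; 1->2 ok
  pos 18: x in {1}, choose 1; 2->1 ok
  pos 19: y in {0,2}, choose 2; 1->2 ok
  pos 20: x in {1}, choose 1; 2->1 ok
  pos 21: y in {0,2}, choose 2; 1->2 ok
  pos 22: y in {0,2}, choose 2; 2->2 ok
  pos 23: x in {1}, choose 1; 2->1 ok
  pos 24: y in {0,2}, choose 0; 1->0 ok
  pos 25: y in {0,2}, choose 0; 0->0 ok
  pos 26: x in {1}, choose 1; 0->1 ok
  pos 27: y in {0,2}, choose 2; 1->2 ok

0,0,0,0,0,0,1,2,1,0,1,2,2,1,0,0,1,2,1,2,1,2,2,1,0,0,1,2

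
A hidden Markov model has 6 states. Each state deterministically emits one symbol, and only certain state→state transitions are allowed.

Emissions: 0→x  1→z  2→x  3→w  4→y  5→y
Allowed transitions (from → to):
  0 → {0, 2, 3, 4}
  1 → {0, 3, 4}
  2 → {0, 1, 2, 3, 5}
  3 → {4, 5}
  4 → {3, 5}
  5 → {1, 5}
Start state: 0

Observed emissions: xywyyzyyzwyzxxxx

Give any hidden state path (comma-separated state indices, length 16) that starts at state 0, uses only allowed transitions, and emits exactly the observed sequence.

  t0 'x' -> {0,2}, take 0 (start)
  t1 'y' -> {4,5}, take 4 (0->4 ok)
  t2 'w' -> {3}, take 3 (4->3 ok)
  t3 'y' -> {4,5}, take 5 (3->5 ok)
  t4 'y' -> {4,5}, take 5 (5->5 ok)
  t5 'z' -> {1}, take 1 (5->1 ok)
  t6 'y' -> {4,5}, take 4 (1->4 ok)
  t7 'y' -> {4,5}, take 5 (4->5 ok)
  t8 'z' -> {1}, take 1 (5->1 ok)
  t9 'w' -> {3}, take 3 (1->3 ok)
  t10 'y' -> {4,5}, take 5 (3->5 ok)
  t11 'z' -> {1}, take 1 (5->1 ok)
  t12 'x' -> {0,2}, take 0 (1->0 ok)
  t13 'x' -> {0,2}, take 2 (0->2 ok)
  t14 'x' -> {0,2}, take 0 (2->0 ok)
  t15 'x' -> {0,2}, take 0 (0->0 ok)

0,4,3,5,5,1,4,5,1,3,5,1,0,2,0,0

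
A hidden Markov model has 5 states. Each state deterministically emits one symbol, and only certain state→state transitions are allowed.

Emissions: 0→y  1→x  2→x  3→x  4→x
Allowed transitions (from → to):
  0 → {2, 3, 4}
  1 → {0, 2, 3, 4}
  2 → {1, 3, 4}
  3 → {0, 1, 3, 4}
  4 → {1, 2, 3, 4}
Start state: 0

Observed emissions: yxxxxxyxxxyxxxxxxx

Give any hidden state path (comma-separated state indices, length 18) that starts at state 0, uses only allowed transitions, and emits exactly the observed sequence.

  [0] y  {0}  => 0  start
  [1] x  {1,2,3,4}  => 2  0->2 ok
  [2] x  {1,2,3,4}  => 3  2->3 ok
  [3] x  {1,2,3,4}  => 3  3->3 ok
  [4] x  {1,2,3,4}  => 4  3->4 ok
  [5] x  {1,2,3,4}  => 1  4->1 ok
  [6] y  {0}  => 0  1->0 ok
  [7] x  {1,2,3,4}  => 4  0->4 ok
  [8] x  {1,2,3,4}  => 3  4->3 ok
  [9] x  {1,2,3,4}  => 3  3->3 ok
  [10] y  {0}  => 0  3->0 ok
  [11] x  {1,2,3,4}  => 4  0->4 ok
  [12] x  {1,2,3,4}  => 2  4->2 ok
  [13] x  {1,2,3,4}  => 1  2->1 ok
  [14] x  {1,2,3,4}  => 4  1->4 ok
  [15] x  {1,2,3,4}  => 2  4->2 ok
  [16] x  {1,2,3,4}  => 3  2->3 ok
  [17] x  {1,2,3,4}  => 3  3->3 ok

0,2,3,3,4,1,0,4,3,3,0,4,2,1,4,2,3,3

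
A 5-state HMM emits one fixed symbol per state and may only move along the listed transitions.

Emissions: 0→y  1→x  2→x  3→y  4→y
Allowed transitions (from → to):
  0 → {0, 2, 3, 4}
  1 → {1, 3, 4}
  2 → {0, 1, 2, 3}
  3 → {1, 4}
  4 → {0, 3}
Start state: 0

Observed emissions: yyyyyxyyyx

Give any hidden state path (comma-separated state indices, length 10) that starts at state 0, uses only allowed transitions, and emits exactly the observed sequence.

0,4,3,4,3,1,3,4,3,1

  t0 'y' -> {0,3,4}, take 0 (start)
  t1 'y' -> {0,3,4}, take 4 (0->4 ok)
  t2 'y' -> {0,3,4}, take 3 (4->3 ok)
  t3 'y' -> {0,3,4}, take 4 (3->4 ok)
  t4 'y' -> {0,3,4}, take 3 (4->3 ok)
  t5 'x' -> {1,2}, take 1 (3->1 ok)
  t6 'y' -> {0,3,4}, take 3 (1->3 ok)
  t7 'y' -> {0,3,4}, take 4 (3->4 ok)
  t8 'y' -> {0,3,4}, take 3 (4->3 ok)
  t9 'x' -> {1,2}, take 1 (3->1 ok)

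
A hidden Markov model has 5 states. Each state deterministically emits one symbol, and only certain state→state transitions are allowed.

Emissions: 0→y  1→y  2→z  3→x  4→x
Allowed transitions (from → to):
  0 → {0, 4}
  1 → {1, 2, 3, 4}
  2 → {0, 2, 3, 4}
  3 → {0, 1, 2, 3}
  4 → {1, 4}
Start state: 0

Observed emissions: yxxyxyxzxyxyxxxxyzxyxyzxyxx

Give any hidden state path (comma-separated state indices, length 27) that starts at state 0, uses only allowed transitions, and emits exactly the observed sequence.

  0: obs=y cand={0,1} pick 0 [start]
  1: obs=x cand={3,4} pick 4 [0->4 ok]
  2: obs=x cand={3,4} pick 4 [4->4 ok]
  3: obs=y cand={0,1} pick 1 [4->1 ok]
  4: obs=x cand={3,4} pick 4 [1->4 ok]
  5: obs=y cand={0,1} pick 1 [4->1 ok]
  6: obs=x cand={3,4} pick 3 [1->3 ok]
  7: obs=z cand={2} pick 2 [3->2 ok]
  8: obs=x cand={3,4} pick 3 [2->3 ok]
  9: obs=y cand={0,1} pick 1 [3->1 ok]
  10: obs=x cand={3,4} pick 3 [1->3 ok]
  11: obs=y cand={0,1} pick 0 [3->0 ok]
  12: obs=x cand={3,4} pick 4 [0->4 ok]
  13: obs=x cand={3,4} pick 4 [4->4 ok]
  14: obs=x cand={3,4} pick 4 [4->4 ok]
  15: obs=x cand={3,4} pick 4 [4->4 ok]
  16: obs=y cand={0,1} pick 1 [4->1 ok]
  17: obs=z cand={2} pick 2 [1->2 ok]
  18: obs=x cand={3,4} pick 3 [2->3 ok]
  19: obs=y cand={0,1} pick 0 [3->0 ok]
  20: obs=x cand={3,4} pick 4 [0->4 ok]
  21: obs=y cand={0,1} pick 1 [4->1 ok]
  22: obs=z cand={2} pick 2 [1->2 ok]
  23: obs=x cand={3,4} pick 4 [2->4 ok]
  24: obs=y cand={0,1} pick 1 [4->1 ok]
  25: obs=x cand={3,4} pick 3 [1->3 ok]
  26: obs=x cand={3,4} pick 3 [3->3 ok]

0,4,4,1,4,1,3,2,3,1,3,0,4,4,4,4,1,2,3,0,4,1,2,4,1,3,3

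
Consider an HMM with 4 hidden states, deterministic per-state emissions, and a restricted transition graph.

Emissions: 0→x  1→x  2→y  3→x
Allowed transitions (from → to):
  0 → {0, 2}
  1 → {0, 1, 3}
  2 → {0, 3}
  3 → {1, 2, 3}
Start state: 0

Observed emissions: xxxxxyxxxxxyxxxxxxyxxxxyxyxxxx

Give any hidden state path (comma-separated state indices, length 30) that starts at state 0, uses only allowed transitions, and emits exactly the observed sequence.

  [0] x  {0,1,3}  => 0  start
  [1] x  {0,1,3}  => 0  0->0 ok
  [2] x  {0,1,3}  => 0  0->0 ok
  [3] x  {0,1,3}  => 0  0->0 ok
  [4] x  {0,1,3}  => 0  0->0 ok
  [5] y  {2}  => 2  0->2 ok
  [6] x  {0,1,3}  => 3  2->3 ok
  [7] x  {0,1,3}  => 1  3->1 ok
  [8] x  {0,1,3}  => 0  1->0 ok
  [9] x  {0,1,3}  => 0  0->0 ok
  [10] x  {0,1,3}  => 0  0->0 ok
  [11] y  {2}  => 2  0->2 ok
  [12] x  {0,1,3}  => 3  2->3 ok
  [13] x  {0,1,3}  => 1  3->1 ok
  [14] x  {0,1,3}  => 3  1->3 ok
  [15] x  {0,1,3}  => 1  3->1 ok
  [16] x  {0,1,3}  => 1  1->1 ok
  [17] x  {0,1,3}  => 0  1->0 ok
  [18] y  {2}  => 2  0->2 ok
  [19] x  {0,1,3}  => 3  2->3 ok
  [20] x  {0,1,3}  => 1  3->1 ok
  [21] x  {0,1,3}  => 0  1->0 ok
  [22] x  {0,1,3}  => 0  0->0 ok
  [23] y  {2}  => 2  0->2 ok
  [24] x  {0,1,3}  => 3  2->3 ok
  [25] y  {2}  => 2  3->2 ok
  [26] x  {0,1,3}  => 0  2->0 ok
  [27] x  {0,1,3}  => 0  0->0 ok
  [28] x  {0,1,3}  => 0  0->0 ok
  [29] x  {0,1,3}  => 0  0->0 ok

0,0,0,0,0,2,3,1,0,0,0,2,3,1,3,1,1,0,2,3,1,0,0,2,3,2,0,0,0,0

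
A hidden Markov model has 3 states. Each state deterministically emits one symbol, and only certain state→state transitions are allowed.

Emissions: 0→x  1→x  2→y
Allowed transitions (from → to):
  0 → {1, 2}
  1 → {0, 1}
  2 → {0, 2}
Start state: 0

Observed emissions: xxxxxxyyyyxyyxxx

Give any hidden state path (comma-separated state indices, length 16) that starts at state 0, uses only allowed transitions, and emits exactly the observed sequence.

  0: obs=x cand={0,1} pick 0 [start]
  1: obs=x cand={0,1} pick 1 [0->1 ok]
  2: obs=x cand={0,1} pick 1 [1->1 ok]
  3: obs=x cand={0,1} pick 1 [1->1 ok]
  4: obs=x cand={0,1} pick 1 [1->1 ok]
  5: obs=x cand={0,1} pick 0 [1->0 ok]
  6: obs=y cand={2} pick 2 [0->2 ok]
  7: obs=y cand={2} pick 2 [2->2 ok]
  8: obs=y cand={2} pick 2 [2->2 ok]
  9: obs=y cand={2} pick 2 [2->2 ok]
  10: obs=x cand={0,1} pick 0 [2->0 ok]
  11: obs=y cand={2} pick 2 [0->2 ok]
  12: obs=y cand={2} pick 2 [2->2 ok]
  13: obs=x cand={0,1} pick 0 [2->0 ok]
  14: obs=x cand={0,1} pick 1 [0->1 ok]
  15: obs=x cand={0,1} pick 0 [1->0 ok]

0,1,1,1,1,0,2,2,2,2,0,2,2,0,1,0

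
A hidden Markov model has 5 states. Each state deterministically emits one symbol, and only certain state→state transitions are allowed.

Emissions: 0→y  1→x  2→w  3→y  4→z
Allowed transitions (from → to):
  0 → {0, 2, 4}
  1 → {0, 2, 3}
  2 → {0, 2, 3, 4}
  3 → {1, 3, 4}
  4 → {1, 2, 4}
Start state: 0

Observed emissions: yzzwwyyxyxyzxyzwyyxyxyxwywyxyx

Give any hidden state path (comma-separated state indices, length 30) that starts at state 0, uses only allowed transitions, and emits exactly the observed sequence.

0,4,4,2,2,3,3,1,3,1,0,4,1,3,4,2,3,3,1,3,1,3,1,2,0,2,3,1,3,1

  0: obs=y cand={0,3} pick 0 [start]
  1: obs=z cand={4} pick 4 [0->4 ok]
  2: obs=z cand={4} pick 4 [4->4 ok]
  3: obs=w cand={2} pick 2 [4->2 ok]
  4: obs=w cand={2} pick 2 [2->2 ok]
  5: obs=y cand={0,3} pick 3 [2->3 ok]
  6: obs=y cand={0,3} pick 3 [3->3 ok]
  7: obs=x cand={1} pick 1 [3->1 ok]
  8: obs=y cand={0,3} pick 3 [1->3 ok]
  9: obs=x cand={1} pick 1 [3->1 ok]
  10: obs=y cand={0,3} pick 0 [1->0 ok]
  11: obs=z cand={4} pick 4 [0->4 ok]
  12: obs=x cand={1} pick 1 [4->1 ok]
  13: obs=y cand={0,3} pick 3 [1->3 ok]
  14: obs=z cand={4} pick 4 [3->4 ok]
  15: obs=w cand={2} pick 2 [4->2 ok]
  16: obs=y cand={0,3} pick 3 [2->3 ok]
  17: obs=y cand={0,3} pick 3 [3->3 ok]
  18: obs=x cand={1} pick 1 [3->1 ok]
  19: obs=y cand={0,3} pick 3 [1->3 ok]
  20: obs=x cand={1} pick 1 [3->1 ok]
  21: obs=y cand={0,3} pick 3 [1->3 ok]
  22: obs=x cand={1} pick 1 [3->1 ok]
  23: obs=w cand={2} pick 2 [1->2 ok]
  24: obs=y cand={0,3} pick 0 [2->0 ok]
  25: obs=w cand={2} pick 2 [0->2 ok]
  26: obs=y cand={0,3} pick 3 [2->3 ok]
  27: obs=x cand={1} pick 1 [3->1 ok]
  28: obs=y cand={0,3} pick 3 [1->3 ok]
  29: obs=x cand={1} pick 1 [3->1 ok]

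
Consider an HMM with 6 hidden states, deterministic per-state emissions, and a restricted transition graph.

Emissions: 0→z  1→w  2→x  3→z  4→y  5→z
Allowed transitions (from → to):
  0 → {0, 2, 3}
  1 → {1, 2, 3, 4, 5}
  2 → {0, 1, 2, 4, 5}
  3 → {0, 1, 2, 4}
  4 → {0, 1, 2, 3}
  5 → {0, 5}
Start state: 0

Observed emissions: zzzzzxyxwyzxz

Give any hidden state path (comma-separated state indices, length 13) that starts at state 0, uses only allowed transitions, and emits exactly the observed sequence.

0,0,3,0,0,2,4,2,1,4,0,2,5

  [0] z  {0,3,5}  => 0  start
  [1] z  {0,3,5}  => 0  0->0 ok
  [2] z  {0,3,5}  => 3  0->3 ok
  [3] z  {0,3,5}  => 0  3->0 ok
  [4] z  {0,3,5}  => 0  0->0 ok
  [5] x  {2}  => 2  0->2 ok
  [6] y  {4}  => 4  2->4 ok
  [7] x  {2}  => 2  4->2 ok
  [8] w  {1}  => 1  2->1 ok
  [9] y  {4}  => 4  1->4 ok
  [10] z  {0,3,5}  => 0  4->0 ok
  [11] x  {2}  => 2  0->2 ok
  [12] z  {0,3,5}  => 5  2->5 ok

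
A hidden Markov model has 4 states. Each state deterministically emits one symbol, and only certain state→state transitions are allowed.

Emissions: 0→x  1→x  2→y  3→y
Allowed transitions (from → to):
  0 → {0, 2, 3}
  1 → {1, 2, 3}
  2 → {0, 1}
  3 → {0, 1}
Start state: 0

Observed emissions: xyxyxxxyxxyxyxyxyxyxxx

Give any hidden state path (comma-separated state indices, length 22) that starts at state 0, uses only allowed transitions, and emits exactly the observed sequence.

  [0] x  {0,1}  => 0  start
  [1] y  {2,3}  => 2  0->2 ok
  [2] x  {0,1}  => 0  2->0 ok
  [3] y  {2,3}  => 3  0->3 ok
  [4] x  {0,1}  => 1  3->1 ok
  [5] x  {0,1}  => 1  1->1 ok
  [6] x  {0,1}  => 1  1->1 ok
  [7] y  {2,3}  => 2  1->2 ok
  [8] x  {0,1}  => 0  2->0 ok
  [9] x  {0,1}  => 0  0->0 ok
  [10] y  {2,3}  => 2  0->2 ok
  [11] x  {0,1}  => 1  2->1 ok
  [12] y  {2,3}  => 2  1->2 ok
  [13] x  {0,1}  => 1  2->1 ok
  [14] y  {2,3}  => 2  1->2 ok
  [15] x  {0,1}  => 1  2->1 ok
  [16] y  {2,3}  => 2  1->2 ok
  [17] x  {0,1}  => 0  2->0 ok
  [18] y  {2,3}  => 3  0->3 ok
  [19] x  {0,1}  => 1  3->1 ok
  [20] x  {0,1}  => 1  1->1 ok
  [21] x  {0,1}  => 1  1->1 ok

0,2,0,3,1,1,1,2,0,0,2,1,2,1,2,1,2,0,3,1,1,1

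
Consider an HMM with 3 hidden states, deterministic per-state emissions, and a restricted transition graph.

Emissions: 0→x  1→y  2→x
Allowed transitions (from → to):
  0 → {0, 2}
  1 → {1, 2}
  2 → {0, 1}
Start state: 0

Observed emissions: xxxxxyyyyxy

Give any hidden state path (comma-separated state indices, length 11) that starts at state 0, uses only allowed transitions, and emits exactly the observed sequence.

  0: obs=x cand={0,2} pick 0 [start]
  1: obs=x cand={0,2} pick 2 [0->2 ok]
  2: obs=x cand={0,2} pick 0 [2->0 ok]
  3: obs=x cand={0,2} pick 0 [0->0 ok]
  4: obs=x cand={0,2} pick 2 [0->2 ok]
  5: obs=y cand={1} pick 1 [2->1 ok]
  6: obs=y cand={1} pick 1 [1->1 ok]
  7: obs=y cand={1} pick 1 [1->1 ok]
  8: obs=y cand={1} pick 1 [1->1 ok]
  9: obs=x cand={0,2} pick 2 [1->2 ok]
  10: obs=y cand={1} pick 1 [2->1 ok]

0,2,0,0,2,1,1,1,1,2,1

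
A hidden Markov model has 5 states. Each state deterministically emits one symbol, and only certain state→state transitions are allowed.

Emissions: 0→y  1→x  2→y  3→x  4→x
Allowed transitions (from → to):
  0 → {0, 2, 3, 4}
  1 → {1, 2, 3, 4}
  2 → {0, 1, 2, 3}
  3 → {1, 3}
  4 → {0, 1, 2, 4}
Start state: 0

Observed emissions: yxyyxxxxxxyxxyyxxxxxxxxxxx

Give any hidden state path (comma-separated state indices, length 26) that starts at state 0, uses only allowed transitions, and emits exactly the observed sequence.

  0: obs=y cand={0,2} pick 0 [start]
  1: obs=x cand={1,3,4} pick 4 [0->4 ok]
  2: obs=y cand={0,2} pick 2 [4->2 ok]
  3: obs=y cand={0,2} pick 2 [2->2 ok]
  4: obs=x cand={1,3,4} pick 3 [2->3 ok]
  5: obs=x cand={1,3,4} pick 3 [3->3 ok]
  6: obs=x cand={1,3,4} pick 1 [3->1 ok]
  7: obs=x cand={1,3,4} pick 3 [1->3 ok]
  8: obs=x cand={1,3,4} pick 3 [3->3 ok]
  9: obs=x cand={1,3,4} pick 1 [3->1 ok]
  10: obs=y cand={0,2} pick 2 [1->2 ok]
  11: obs=x cand={1,3,4} pick 1 [2->1 ok]
  12: obs=x cand={1,3,4} pick 4 [1->4 ok]
  13: obs=y cand={0,2} pick 0 [4->0 ok]
  14: obs=y cand={0,2} pick 2 [0->2 ok]
  15: obs=x cand={1,3,4} pick 3 [2->3 ok]
  16: obs=x cand={1,3,4} pick 1 [3->1 ok]
  17: obs=x cand={1,3,4} pick 1 [1->1 ok]
  18: obs=x cand={1,3,4} pick 3 [1->3 ok]
  19: obs=x cand={1,3,4} pick 3 [3->3 ok]
  20: obs=x cand={1,3,4} pick 3 [3->3 ok]
  21: obs=x cand={1,3,4} pick 3 [3->3 ok]
  22: obs=x cand={1,3,4} pick 1 [3->1 ok]
  23: obs=x cand={1,3,4} pick 3 [1->3 ok]
  24: obs=x cand={1,3,4} pick 1 [3->1 ok]
  25: obs=x cand={1,3,4} pick 1 [1->1 ok]

0,4,2,2,3,3,1,3,3,1,2,1,4,0,2,3,1,1,3,3,3,3,1,3,1,1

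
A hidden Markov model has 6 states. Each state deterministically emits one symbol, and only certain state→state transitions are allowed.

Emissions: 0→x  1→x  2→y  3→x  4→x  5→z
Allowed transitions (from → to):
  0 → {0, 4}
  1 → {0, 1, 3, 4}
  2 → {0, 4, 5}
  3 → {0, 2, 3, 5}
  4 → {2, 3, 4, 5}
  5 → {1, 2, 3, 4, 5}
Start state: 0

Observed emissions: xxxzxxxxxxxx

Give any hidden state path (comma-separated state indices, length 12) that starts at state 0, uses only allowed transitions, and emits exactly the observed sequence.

  t0 'x' -> {0,1,3,4}, take 0 (start)
  t1 'x' -> {0,1,3,4}, take 4 (0->4 ok)
  t2 'x' -> {0,1,3,4}, take 3 (4->3 ok)
  t3 'z' -> {5}, take 5 (3->5 ok)
  t4 'x' -> {0,1,3,4}, take 3 (5->3 ok)
  t5 'x' -> {0,1,3,4}, take 0 (3->0 ok)
  t6 'x' -> {0,1,3,4}, take 0 (0->0 ok)
  t7 'x' -> {0,1,3,4}, take 0 (0->0 ok)
  t8 'x' -> {0,1,3,4}, take 0 (0->0 ok)
  t9 'x' -> {0,1,3,4}, take 0 (0->0 ok)
  t10 'x' -> {0,1,3,4}, take 4 (0->4 ok)
  t11 'x' -> {0,1,3,4}, take 4 (4->4 ok)

0,4,3,5,3,0,0,0,0,0,4,4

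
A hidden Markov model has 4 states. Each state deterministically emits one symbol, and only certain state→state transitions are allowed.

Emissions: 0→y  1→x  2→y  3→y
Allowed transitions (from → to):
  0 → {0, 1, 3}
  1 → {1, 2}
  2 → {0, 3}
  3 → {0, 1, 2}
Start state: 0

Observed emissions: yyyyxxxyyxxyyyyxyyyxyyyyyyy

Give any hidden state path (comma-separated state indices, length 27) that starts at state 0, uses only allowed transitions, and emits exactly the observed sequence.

  [0] y  {0,2,3}  => 0  start
  [1] y  {0,2,3}  => 0  0->0 ok
  [2] y  {0,2,3}  => 3  0->3 ok
  [3] y  {0,2,3}  => 0  3->0 ok
  [4] x  {1}  => 1  0->1 ok
  [5] x  {1}  => 1  1->1 ok
  [6] x  {1}  => 1  1->1 ok
  [7] y  {0,2,3}  => 2  1->2 ok
  [8] y  {0,2,3}  => 0  2->0 ok
  [9] x  {1}  => 1  0->1 ok
  [10] x  {1}  => 1  1->1 ok
  [11] y  {0,2,3}  => 2  1->2 ok
  [12] y  {0,2,3}  => 3  2->3 ok
  [13] y  {0,2,3}  => 2  3->2 ok
  [14] y  {0,2,3}  => 3  2->3 ok
  [15] x  {1}  => 1  3->1 ok
  [16] y  {0,2,3}  => 2  1->2 ok
  [17] y  {0,2,3}  => 3  2->3 ok
  [18] y  {0,2,3}  => 0  3->0 ok
  [19] x  {1}  => 1  0->1 ok
  [20] y  {0,2,3}  => 2  1->2 ok
  [21] y  {0,2,3}  => 0  2->0 ok
  [22] y  {0,2,3}  => 3  0->3 ok
  [23] y  {0,2,3}  => 2  3->2 ok
  [24] y  {0,2,3}  => 3  2->3 ok
  [25] y  {0,2,3}  => 2  3->2 ok
  [26] y  {0,2,3}  => 3  2->3 ok

0,0,3,0,1,1,1,2,0,1,1,2,3,2,3,1,2,3,0,1,2,0,3,2,3,2,3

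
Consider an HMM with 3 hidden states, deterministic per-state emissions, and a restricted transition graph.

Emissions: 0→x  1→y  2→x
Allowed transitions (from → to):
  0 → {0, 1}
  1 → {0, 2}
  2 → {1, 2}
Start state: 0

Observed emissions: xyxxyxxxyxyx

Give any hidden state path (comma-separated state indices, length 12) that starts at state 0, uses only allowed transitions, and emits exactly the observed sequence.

0,1,2,2,1,0,0,0,1,0,1,2

  pos 0: x in {0,2}, choose 0; start
  pos 1: y in {1}, choose 1; 0->1 ok
  pos 2: x in {0,2}, choose 2; 1->2 ok
  pos 3: x in {0,2}, choose 2; 2->2 ok
  pos 4: y in {1}, choose 1; 2->1 ok
  pos 5: x in {0,2}, choose 0; 1->0 ok
  pos 6: x in {0,2}, choose 0; 0->0 ok
  pos 7: x in {0,2}, choose 0; 0->0 ok
  pos 8: y in {1}, choose 1; 0->1 ok
  pos 9: x in {0,2}, choose 0; 1->0 ok
  pos 10: y in {1}, choose 1; 0->1 ok
  pos 11: x in {0,2}, choose 2; 1->2 ok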